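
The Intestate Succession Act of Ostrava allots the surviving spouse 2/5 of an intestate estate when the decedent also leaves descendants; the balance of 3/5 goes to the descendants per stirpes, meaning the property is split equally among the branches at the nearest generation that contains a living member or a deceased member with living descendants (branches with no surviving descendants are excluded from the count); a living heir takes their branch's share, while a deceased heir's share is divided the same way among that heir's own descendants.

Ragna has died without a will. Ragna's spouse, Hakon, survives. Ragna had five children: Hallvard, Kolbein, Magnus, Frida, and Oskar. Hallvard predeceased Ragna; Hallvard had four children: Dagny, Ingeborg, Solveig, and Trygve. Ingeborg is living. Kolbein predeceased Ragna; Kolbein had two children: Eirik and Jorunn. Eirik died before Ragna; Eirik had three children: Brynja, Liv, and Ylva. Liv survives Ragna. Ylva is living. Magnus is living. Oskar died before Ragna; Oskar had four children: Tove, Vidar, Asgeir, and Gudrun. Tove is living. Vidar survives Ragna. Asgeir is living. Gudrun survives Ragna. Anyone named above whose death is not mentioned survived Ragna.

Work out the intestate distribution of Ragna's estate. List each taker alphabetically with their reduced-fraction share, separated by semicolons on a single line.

Asgeir 3/100; Brynja 1/50; Dagny 3/100; Frida 3/25; Gudrun 3/100; Hakon 2/5; Ingeborg 3/100; Jorunn 3/50; Liv 1/50; Magnus 3/25; Solveig 3/100; Tove 3/100; Trygve 3/100; Vidar 3/100; Ylva 1/50

Hakon, as surviving spouse, takes 2/5.
The remaining 3/5 passes to Ragna's descendants per stirpes.
The 3/5 is divided into 5 equal shares of 3/25 among Hallvard, Kolbein, Magnus, Frida, Oskar.
Hallvard predeceased; the 3/25 allotted to Hallvard's branch passes to Hallvard's issue by representation.
The 3/25 is divided into 4 equal shares of 3/100 among Dagny, Ingeborg, Solveig, Trygve.
Dagny is living and takes 3/100.
Ingeborg is living and takes 3/100.
Solveig is living and takes 3/100.
Trygve is living and takes 3/100.
Kolbein predeceased; the 3/25 allotted to Kolbein's branch passes to Kolbein's issue by representation.
The 3/25 is divided into 2 equal shares of 3/50 among Eirik, Jorunn.
Eirik predeceased; the 3/50 allotted to Eirik's branch passes to Eirik's issue by representation.
The 3/50 is divided into 3 equal shares of 1/50 among Brynja, Liv, Ylva.
Brynja is living and takes 1/50.
Liv is living and takes 1/50.
Ylva is living and takes 1/50.
Jorunn is living and takes 3/50.
Magnus is living and takes 3/25.
Frida is living and takes 3/25.
Oskar predeceased; the 3/25 allotted to Oskar's branch passes to Oskar's issue by representation.
The 3/25 is divided into 4 equal shares of 3/100 among Tove, Vidar, Asgeir, Gudrun.
Tove is living and takes 3/100.
Vidar is living and takes 3/100.
Asgeir is living and takes 3/100.
Gudrun is living and takes 3/100.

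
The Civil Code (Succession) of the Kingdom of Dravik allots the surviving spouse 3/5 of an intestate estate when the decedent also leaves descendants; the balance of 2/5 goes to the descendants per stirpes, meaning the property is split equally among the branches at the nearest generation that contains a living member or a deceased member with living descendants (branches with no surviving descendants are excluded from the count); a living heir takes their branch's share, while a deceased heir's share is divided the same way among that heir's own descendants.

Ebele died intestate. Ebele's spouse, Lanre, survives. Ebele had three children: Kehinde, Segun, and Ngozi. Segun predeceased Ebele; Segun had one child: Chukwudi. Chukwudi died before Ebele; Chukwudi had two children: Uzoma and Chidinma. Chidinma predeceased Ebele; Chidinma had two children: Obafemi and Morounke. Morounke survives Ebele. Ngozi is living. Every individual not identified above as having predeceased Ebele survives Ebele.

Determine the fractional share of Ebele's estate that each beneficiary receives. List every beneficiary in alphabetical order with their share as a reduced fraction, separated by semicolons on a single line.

Kehinde 2/15; Lanre 3/5; Morounke 1/30; Ngozi 2/15; Obafemi 1/30; Uzoma 1/15

Lanre, as surviving spouse, takes 3/5.
The remaining 2/5 passes to Ebele's descendants per stirpes.
The 2/5 is divided into 3 equal shares of 2/15 among Kehinde, Segun, Ngozi.
Kehinde is living and takes 2/15.
Segun predeceased; the 2/15 allotted to Segun's branch passes to Segun's issue by representation.
Chukwudi's line is the sole branch at this level, so the full 2/15 passes to Chukwudi's issue by representation.
The 2/15 is divided into 2 equal shares of 1/15 among Uzoma, Chidinma.
Uzoma is living and takes 1/15.
Chidinma predeceased; the 1/15 allotted to Chidinma's branch passes to Chidinma's issue by representation.
The 1/15 is divided into 2 equal shares of 1/30 among Obafemi, Morounke.
Obafemi is living and takes 1/30.
Morounke is living and takes 1/30.
Ngozi is living and takes 2/15.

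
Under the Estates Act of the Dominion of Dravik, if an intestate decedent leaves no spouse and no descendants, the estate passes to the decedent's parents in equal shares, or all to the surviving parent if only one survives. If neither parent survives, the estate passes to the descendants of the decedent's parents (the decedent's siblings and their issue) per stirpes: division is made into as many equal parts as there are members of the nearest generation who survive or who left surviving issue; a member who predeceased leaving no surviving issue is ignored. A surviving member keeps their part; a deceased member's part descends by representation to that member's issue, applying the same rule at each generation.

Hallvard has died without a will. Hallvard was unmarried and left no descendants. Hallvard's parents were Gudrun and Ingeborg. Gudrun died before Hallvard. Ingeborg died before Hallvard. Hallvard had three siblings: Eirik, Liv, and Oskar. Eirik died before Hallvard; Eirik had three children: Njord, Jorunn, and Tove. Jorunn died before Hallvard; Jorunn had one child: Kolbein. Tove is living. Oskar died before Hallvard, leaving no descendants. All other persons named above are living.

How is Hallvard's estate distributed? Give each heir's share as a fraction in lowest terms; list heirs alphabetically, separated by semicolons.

Neither parent survives and there are no descendants, so the estate passes to Hallvard's siblings and their issue per stirpes.
Oskar left no surviving issue, so that branch lapses and is disregarded.
The estate is divided into 2 equal shares of 1/2 among Eirik, Liv.
Eirik predeceased; the 1/2 allotted to Eirik's branch passes to Eirik's issue by representation.
The 1/2 is divided into 3 equal shares of 1/6 among Njord, Jorunn, Tove.
Njord is living and takes 1/6.
Jorunn predeceased; the 1/6 allotted to Jorunn's branch passes to Jorunn's issue by representation.
Kolbein is the sole taker at this level and receives the full 1/6.
Tove is living and takes 1/6.
Liv is living and takes 1/2.

Kolbein 1/6; Liv 1/2; Njord 1/6; Tove 1/6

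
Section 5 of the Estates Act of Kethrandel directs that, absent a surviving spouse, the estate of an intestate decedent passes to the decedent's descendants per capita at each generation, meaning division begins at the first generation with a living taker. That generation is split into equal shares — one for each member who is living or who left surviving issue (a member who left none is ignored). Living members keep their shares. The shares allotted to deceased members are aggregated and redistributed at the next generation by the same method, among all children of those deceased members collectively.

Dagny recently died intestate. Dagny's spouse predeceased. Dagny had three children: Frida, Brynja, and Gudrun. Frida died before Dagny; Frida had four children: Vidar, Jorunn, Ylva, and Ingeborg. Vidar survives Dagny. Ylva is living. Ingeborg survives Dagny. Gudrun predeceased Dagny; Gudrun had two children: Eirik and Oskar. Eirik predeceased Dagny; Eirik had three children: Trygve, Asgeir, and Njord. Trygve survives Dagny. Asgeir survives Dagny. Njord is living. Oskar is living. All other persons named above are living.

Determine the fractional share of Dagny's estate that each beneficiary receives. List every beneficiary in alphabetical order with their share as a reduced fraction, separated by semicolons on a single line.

Asgeir 1/27; Brynja 1/3; Ingeborg 1/9; Jorunn 1/9; Njord 1/27; Oskar 1/9; Trygve 1/27; Vidar 1/9; Ylva 1/9

There is no surviving spouse, so the entire estate passes to Dagny's descendants per capita at each generation.
At generation 1 (Frida, Brynja, Gudrun) there are 3 shares of (1)/3 = 1/3 each.
Living: Brynja — each takes 1/3.
Deceased: Frida and Gudrun. Their combined 2/3 is pooled and carried to generation 2.
At generation 2 (Vidar, Jorunn, Ylva, Ingeborg, Eirik, Oskar) there are 6 shares of (2/3)/6 = 1/9 each.
Living: Vidar, Jorunn, Ylva, Ingeborg, and Oskar — each takes 1/9.
Deceased: Eirik. That 1/9 share is carried to generation 3.
At generation 3 (Trygve, Asgeir, Njord) there are 3 shares of (1/9)/3 = 1/27 each.
Living: Trygve, Asgeir, and Njord — each takes 1/27.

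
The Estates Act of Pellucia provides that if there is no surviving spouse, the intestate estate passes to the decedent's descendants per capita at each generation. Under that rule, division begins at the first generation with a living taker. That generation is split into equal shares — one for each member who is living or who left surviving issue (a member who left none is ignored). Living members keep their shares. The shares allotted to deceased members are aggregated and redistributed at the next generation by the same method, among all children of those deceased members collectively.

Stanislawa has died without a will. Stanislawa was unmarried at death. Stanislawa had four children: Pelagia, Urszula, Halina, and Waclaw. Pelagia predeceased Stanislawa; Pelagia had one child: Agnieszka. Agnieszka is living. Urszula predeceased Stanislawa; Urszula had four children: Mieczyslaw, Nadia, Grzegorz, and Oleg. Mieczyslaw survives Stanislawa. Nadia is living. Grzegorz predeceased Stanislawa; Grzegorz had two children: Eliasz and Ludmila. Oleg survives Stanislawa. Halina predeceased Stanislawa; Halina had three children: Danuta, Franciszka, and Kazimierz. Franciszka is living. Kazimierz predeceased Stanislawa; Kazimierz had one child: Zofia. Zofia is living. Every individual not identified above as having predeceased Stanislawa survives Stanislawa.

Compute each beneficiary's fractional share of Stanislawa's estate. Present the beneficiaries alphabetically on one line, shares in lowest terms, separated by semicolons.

There is no surviving spouse, so the entire estate passes to Stanislawa's descendants per capita at each generation.
At generation 1 (Pelagia, Urszula, Halina, Waclaw) there are 4 shares of (1)/4 = 1/4 each.
Living: Waclaw — each takes 1/4.
Deceased: Pelagia, Urszula, and Halina. Their combined 3/4 is pooled and carried to generation 2.
At generation 2 (Agnieszka, Mieczyslaw, Nadia, Grzegorz, Oleg, Danuta, Franciszka, Kazimierz) there are 8 shares of (3/4)/8 = 3/32 each.
Living: Agnieszka, Mieczyslaw, Nadia, Oleg, Danuta, and Franciszka — each takes 3/32.
Deceased: Grzegorz and Kazimierz. Their combined 3/16 is pooled and carried to generation 3.
At generation 3 (Eliasz, Ludmila, Zofia) there are 3 shares of (3/16)/3 = 1/16 each.
Living: Eliasz, Ludmila, and Zofia — each takes 1/16.

Agnieszka 3/32; Danuta 3/32; Eliasz 1/16; Franciszka 3/32; Ludmila 1/16; Mieczyslaw 3/32; Nadia 3/32; Oleg 3/32; Waclaw 1/4; Zofia 1/16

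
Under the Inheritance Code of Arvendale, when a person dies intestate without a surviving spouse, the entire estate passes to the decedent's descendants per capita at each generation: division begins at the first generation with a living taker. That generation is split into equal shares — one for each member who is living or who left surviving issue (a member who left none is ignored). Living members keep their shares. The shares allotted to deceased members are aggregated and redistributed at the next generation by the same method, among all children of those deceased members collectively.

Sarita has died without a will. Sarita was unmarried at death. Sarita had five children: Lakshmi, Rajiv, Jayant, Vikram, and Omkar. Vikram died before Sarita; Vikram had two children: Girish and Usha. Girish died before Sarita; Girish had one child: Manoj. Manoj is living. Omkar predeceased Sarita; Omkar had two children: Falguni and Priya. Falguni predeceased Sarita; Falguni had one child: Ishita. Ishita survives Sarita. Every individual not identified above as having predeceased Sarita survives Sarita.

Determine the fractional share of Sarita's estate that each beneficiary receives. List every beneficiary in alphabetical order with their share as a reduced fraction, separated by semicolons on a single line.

Ishita 1/10; Jayant 1/5; Lakshmi 1/5; Manoj 1/10; Priya 1/10; Rajiv 1/5; Usha 1/10

There is no surviving spouse, so the entire estate passes to Sarita's descendants per capita at each generation.
At generation 1 (Lakshmi, Rajiv, Jayant, Vikram, Omkar) there are 5 shares of (1)/5 = 1/5 each.
Living: Lakshmi, Rajiv, and Jayant — each takes 1/5.
Deceased: Vikram and Omkar. Their combined 2/5 is pooled and carried to generation 2.
At generation 2 (Girish, Usha, Falguni, Priya) there are 4 shares of (2/5)/4 = 1/10 each.
Living: Usha and Priya — each takes 1/10.
Deceased: Girish and Falguni. Their combined 1/5 is pooled and carried to generation 3.
At generation 3 (Manoj, Ishita) there are 2 shares of (1/5)/2 = 1/10 each.
Living: Manoj and Ishita — each takes 1/10.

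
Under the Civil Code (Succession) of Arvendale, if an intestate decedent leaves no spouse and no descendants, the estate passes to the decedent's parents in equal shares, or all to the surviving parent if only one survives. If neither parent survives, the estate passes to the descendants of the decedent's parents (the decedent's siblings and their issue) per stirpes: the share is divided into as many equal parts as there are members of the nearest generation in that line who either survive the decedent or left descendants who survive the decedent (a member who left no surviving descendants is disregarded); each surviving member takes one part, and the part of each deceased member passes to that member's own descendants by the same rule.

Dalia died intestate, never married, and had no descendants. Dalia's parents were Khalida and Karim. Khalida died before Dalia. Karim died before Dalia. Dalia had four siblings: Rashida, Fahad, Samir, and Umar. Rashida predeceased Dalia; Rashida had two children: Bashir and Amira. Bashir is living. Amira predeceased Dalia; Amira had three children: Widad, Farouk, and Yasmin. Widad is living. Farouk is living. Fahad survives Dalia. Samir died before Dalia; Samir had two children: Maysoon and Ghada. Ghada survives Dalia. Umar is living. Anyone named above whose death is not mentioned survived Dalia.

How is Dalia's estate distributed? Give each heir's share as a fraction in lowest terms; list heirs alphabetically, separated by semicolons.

Neither parent survives and there are no descendants, so the estate passes to Dalia's siblings and their issue per stirpes.
The estate is divided into 4 equal shares of 1/4 among Rashida, Fahad, Samir, Umar.
Rashida predeceased; the 1/4 allotted to Rashida's branch passes to Rashida's issue by representation.
The 1/4 is divided into 2 equal shares of 1/8 among Bashir, Amira.
Bashir is living and takes 1/8.
Amira predeceased; the 1/8 allotted to Amira's branch passes to Amira's issue by representation.
The 1/8 is divided into 3 equal shares of 1/24 among Widad, Farouk, Yasmin.
Widad is living and takes 1/24.
Farouk is living and takes 1/24.
Yasmin is living and takes 1/24.
Fahad is living and takes 1/4.
Samir predeceased; the 1/4 allotted to Samir's branch passes to Samir's issue by representation.
The 1/4 is divided into 2 equal shares of 1/8 among Maysoon, Ghada.
Maysoon is living and takes 1/8.
Ghada is living and takes 1/8.
Umar is living and takes 1/4.

Bashir 1/8; Fahad 1/4; Farouk 1/24; Ghada 1/8; Maysoon 1/8; Umar 1/4; Widad 1/24; Yasmin 1/24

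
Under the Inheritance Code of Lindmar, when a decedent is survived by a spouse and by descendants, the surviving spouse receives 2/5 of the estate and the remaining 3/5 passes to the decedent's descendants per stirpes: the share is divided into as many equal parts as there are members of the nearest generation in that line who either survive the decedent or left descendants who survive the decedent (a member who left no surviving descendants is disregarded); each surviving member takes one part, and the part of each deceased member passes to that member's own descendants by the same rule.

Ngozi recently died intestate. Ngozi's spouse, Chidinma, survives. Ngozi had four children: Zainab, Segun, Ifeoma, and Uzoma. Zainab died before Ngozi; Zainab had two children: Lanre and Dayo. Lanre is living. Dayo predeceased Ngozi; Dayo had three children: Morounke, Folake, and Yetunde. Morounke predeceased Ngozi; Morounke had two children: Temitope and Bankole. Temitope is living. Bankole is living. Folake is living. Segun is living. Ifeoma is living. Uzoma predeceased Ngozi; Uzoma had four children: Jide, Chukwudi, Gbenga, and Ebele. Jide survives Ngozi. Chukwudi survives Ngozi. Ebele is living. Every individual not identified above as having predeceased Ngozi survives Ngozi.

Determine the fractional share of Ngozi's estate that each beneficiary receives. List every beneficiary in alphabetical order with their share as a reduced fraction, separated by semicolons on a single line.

Bankole 1/80; Chidinma 2/5; Chukwudi 3/80; Ebele 3/80; Folake 1/40; Gbenga 3/80; Ifeoma 3/20; Jide 3/80; Lanre 3/40; Segun 3/20; Temitope 1/80; Yetunde 1/40

Chidinma, as surviving spouse, takes 2/5.
The remaining 3/5 passes to Ngozi's descendants per stirpes.
The 3/5 is divided into 4 equal shares of 3/20 among Zainab, Segun, Ifeoma, Uzoma.
Zainab predeceased; the 3/20 allotted to Zainab's branch passes to Zainab's issue by representation.
The 3/20 is divided into 2 equal shares of 3/40 among Lanre, Dayo.
Lanre is living and takes 3/40.
Dayo predeceased; the 3/40 allotted to Dayo's branch passes to Dayo's issue by representation.
The 3/40 is divided into 3 equal shares of 1/40 among Morounke, Folake, Yetunde.
Morounke predeceased; the 1/40 allotted to Morounke's branch passes to Morounke's issue by representation.
The 1/40 is divided into 2 equal shares of 1/80 among Temitope, Bankole.
Temitope is living and takes 1/80.
Bankole is living and takes 1/80.
Folake is living and takes 1/40.
Yetunde is living and takes 1/40.
Segun is living and takes 3/20.
Ifeoma is living and takes 3/20.
Uzoma predeceased; the 3/20 allotted to Uzoma's branch passes to Uzoma's issue by representation.
The 3/20 is divided into 4 equal shares of 3/80 among Jide, Chukwudi, Gbenga, Ebele.
Jide is living and takes 3/80.
Chukwudi is living and takes 3/80.
Gbenga is living and takes 3/80.
Ebele is living and takes 3/80.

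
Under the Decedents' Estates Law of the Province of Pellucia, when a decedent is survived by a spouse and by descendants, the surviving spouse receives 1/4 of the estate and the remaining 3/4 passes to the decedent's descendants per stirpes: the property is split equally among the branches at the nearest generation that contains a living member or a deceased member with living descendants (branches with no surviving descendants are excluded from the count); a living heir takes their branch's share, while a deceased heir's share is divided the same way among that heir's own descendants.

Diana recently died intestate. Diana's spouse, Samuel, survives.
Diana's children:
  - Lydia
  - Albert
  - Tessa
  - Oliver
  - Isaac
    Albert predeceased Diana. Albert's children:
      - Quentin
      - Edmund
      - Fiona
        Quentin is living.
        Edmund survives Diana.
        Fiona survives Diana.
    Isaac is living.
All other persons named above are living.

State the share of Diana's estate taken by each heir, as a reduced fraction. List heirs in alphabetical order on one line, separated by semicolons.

Edmund 1/20; Fiona 1/20; Isaac 3/20; Lydia 3/20; Oliver 3/20; Quentin 1/20; Samuel 1/4; Tessa 3/20

Samuel, as surviving spouse, takes 1/4.
The remaining 3/4 passes to Diana's descendants per stirpes.
The 3/4 is divided into 5 equal shares of 3/20 among Lydia, Albert, Tessa, Oliver, Isaac.
Lydia is living and takes 3/20.
Albert predeceased; the 3/20 allotted to Albert's branch passes to Albert's issue by representation.
The 3/20 is divided into 3 equal shares of 1/20 among Quentin, Edmund, Fiona.
Quentin is living and takes 1/20.
Edmund is living and takes 1/20.
Fiona is living and takes 1/20.
Tessa is living and takes 3/20.
Oliver is living and takes 3/20.
Isaac is living and takes 3/20.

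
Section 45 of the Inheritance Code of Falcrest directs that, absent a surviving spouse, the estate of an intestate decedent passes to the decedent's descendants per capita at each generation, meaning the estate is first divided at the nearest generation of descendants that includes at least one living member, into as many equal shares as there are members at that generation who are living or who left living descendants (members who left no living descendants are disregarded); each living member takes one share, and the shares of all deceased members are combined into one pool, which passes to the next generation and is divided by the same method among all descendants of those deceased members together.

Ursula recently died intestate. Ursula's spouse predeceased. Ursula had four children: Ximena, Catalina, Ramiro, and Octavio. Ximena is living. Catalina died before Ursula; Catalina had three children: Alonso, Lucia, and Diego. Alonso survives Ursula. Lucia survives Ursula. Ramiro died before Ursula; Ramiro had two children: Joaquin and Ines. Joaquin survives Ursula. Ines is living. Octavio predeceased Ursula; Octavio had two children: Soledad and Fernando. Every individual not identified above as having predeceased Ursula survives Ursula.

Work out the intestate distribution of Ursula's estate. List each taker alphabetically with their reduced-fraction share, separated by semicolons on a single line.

Alonso 3/28; Diego 3/28; Fernando 3/28; Ines 3/28; Joaquin 3/28; Lucia 3/28; Soledad 3/28; Ximena 1/4

There is no surviving spouse, so the entire estate passes to Ursula's descendants per capita at each generation.
At generation 1 (Ximena, Catalina, Ramiro, Octavio) there are 4 shares of (1)/4 = 1/4 each.
Living: Ximena — each takes 1/4.
Deceased: Catalina, Ramiro, and Octavio. Their combined 3/4 is pooled and carried to generation 2.
At generation 2 (Alonso, Lucia, Diego, Joaquin, Ines, Soledad, Fernando) there are 7 shares of (3/4)/7 = 3/28 each.
Living: Alonso, Lucia, Diego, Joaquin, Ines, Soledad, and Fernando — each takes 3/28.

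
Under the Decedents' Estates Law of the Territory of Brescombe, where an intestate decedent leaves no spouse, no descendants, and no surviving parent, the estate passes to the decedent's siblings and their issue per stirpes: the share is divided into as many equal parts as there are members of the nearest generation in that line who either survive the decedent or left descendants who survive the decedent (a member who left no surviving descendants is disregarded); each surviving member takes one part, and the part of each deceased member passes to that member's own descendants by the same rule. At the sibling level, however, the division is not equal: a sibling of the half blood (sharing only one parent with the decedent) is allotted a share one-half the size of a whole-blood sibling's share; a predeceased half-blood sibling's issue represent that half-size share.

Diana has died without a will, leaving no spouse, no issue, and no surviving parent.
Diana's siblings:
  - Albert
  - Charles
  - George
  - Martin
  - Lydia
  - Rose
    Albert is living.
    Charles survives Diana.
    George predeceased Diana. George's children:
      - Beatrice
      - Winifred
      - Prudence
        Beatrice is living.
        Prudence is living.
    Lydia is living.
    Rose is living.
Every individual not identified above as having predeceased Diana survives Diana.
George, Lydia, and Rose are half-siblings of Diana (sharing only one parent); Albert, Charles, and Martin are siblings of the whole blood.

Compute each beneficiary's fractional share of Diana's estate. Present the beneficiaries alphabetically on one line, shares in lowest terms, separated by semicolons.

Albert 2/9; Beatrice 1/27; Charles 2/9; Lydia 1/9; Martin 2/9; Prudence 1/27; Rose 1/9; Winifred 1/27

No spouse, descendants, or parent survives, so the estate passes to Diana's siblings per stirpes.
Half-blood siblings count for one-half the weight of whole-blood siblings at the initial division.
Dividing 1 in proportion to weights (total weight 9/2): Albert (weight 1) → 2/9; Charles (weight 1) → 2/9; George (weight 1/2) → 1/9; Martin (weight 1) → 2/9; Lydia (weight 1/2) → 1/9; Rose (weight 1/2) → 1/9.
Albert is living and takes 2/9.
Charles is living and takes 2/9.
George predeceased; the 1/9 allotted to George's branch passes to George's issue by representation.
The 1/9 is divided into 3 equal shares of 1/27 among Beatrice, Winifred, Prudence.
Beatrice is living and takes 1/27.
Winifred is living and takes 1/27.
Prudence is living and takes 1/27.
Martin is living and takes 2/9.
Lydia is living and takes 1/9.
Rose is living and takes 1/9.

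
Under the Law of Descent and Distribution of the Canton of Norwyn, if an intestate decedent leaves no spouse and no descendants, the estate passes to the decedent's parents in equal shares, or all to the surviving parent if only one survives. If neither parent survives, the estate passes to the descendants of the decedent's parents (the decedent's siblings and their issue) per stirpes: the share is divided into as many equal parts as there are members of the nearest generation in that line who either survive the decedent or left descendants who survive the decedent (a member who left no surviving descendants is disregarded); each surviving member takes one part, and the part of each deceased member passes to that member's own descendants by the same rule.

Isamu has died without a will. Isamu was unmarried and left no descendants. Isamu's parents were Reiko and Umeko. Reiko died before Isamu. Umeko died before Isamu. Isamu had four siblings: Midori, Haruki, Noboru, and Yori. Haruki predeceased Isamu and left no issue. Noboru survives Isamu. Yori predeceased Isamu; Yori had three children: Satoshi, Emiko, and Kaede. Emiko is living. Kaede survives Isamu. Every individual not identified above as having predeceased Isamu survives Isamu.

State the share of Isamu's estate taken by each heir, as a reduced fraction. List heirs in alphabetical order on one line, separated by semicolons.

Neither parent survives and there are no descendants, so the estate passes to Isamu's siblings and their issue per stirpes.
Haruki left no surviving issue, so that branch lapses and is disregarded.
The estate is divided into 3 equal shares of 1/3 among Midori, Noboru, Yori.
Midori is living and takes 1/3.
Noboru is living and takes 1/3.
Yori predeceased; the 1/3 allotted to Yori's branch passes to Yori's issue by representation.
The 1/3 is divided into 3 equal shares of 1/9 among Satoshi, Emiko, Kaede.
Satoshi is living and takes 1/9.
Emiko is living and takes 1/9.
Kaede is living and takes 1/9.

Emiko 1/9; Kaede 1/9; Midori 1/3; Noboru 1/3; Satoshi 1/9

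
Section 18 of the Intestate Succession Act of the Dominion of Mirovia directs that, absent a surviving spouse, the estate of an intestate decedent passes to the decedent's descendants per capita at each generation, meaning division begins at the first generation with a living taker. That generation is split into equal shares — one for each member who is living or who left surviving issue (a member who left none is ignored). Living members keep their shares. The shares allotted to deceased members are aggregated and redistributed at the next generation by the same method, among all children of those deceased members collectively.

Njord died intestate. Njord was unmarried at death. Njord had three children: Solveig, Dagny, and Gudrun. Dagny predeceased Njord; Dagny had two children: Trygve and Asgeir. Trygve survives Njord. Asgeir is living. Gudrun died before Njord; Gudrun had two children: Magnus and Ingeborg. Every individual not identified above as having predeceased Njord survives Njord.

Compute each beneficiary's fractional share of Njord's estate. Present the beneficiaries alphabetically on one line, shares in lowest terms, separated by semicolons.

There is no surviving spouse, so the entire estate passes to Njord's descendants per capita at each generation.
At generation 1 (Solveig, Dagny, Gudrun) there are 3 shares of (1)/3 = 1/3 each.
Living: Solveig — each takes 1/3.
Deceased: Dagny and Gudrun. Their combined 2/3 is pooled and carried to generation 2.
At generation 2 (Trygve, Asgeir, Magnus, Ingeborg) there are 4 shares of (2/3)/4 = 1/6 each.
Living: Trygve, Asgeir, Magnus, and Ingeborg — each takes 1/6.

Asgeir 1/6; Ingeborg 1/6; Magnus 1/6; Solveig 1/3; Trygve 1/6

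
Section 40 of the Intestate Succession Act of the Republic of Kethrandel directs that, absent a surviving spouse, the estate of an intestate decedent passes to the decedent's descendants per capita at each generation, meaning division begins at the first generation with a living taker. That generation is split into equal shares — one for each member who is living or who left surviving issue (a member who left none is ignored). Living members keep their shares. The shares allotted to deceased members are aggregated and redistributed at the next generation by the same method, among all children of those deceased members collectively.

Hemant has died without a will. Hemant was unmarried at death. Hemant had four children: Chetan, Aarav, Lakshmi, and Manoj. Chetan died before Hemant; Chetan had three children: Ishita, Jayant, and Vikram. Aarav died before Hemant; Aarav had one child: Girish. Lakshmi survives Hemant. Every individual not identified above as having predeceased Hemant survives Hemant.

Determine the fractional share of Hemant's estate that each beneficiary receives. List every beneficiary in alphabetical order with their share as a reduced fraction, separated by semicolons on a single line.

There is no surviving spouse, so the entire estate passes to Hemant's descendants per capita at each generation.
At generation 1 (Chetan, Aarav, Lakshmi, Manoj) there are 4 shares of (1)/4 = 1/4 each.
Living: Lakshmi and Manoj — each takes 1/4.
Deceased: Chetan and Aarav. Their combined 1/2 is pooled and carried to generation 2.
At generation 2 (Ishita, Jayant, Vikram, Girish) there are 4 shares of (1/2)/4 = 1/8 each.
Living: Ishita, Jayant, Vikram, and Girish — each takes 1/8.

Girish 1/8; Ishita 1/8; Jayant 1/8; Lakshmi 1/4; Manoj 1/4; Vikram 1/8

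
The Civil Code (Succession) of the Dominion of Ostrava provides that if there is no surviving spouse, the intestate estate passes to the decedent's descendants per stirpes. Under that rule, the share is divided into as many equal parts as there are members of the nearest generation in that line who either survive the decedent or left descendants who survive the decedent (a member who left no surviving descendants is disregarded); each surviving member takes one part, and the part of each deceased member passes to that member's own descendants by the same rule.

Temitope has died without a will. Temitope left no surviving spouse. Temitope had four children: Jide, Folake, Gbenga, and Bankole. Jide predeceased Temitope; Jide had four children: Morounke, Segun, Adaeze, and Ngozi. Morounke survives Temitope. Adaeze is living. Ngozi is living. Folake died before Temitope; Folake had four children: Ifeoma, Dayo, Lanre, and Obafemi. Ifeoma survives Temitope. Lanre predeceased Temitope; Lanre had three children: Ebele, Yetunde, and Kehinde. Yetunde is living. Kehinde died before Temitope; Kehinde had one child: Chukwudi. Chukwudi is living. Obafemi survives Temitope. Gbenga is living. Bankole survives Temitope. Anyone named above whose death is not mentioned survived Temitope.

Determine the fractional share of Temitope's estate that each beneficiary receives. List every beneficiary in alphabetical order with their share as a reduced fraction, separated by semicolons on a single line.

There is no surviving spouse, so the entire estate passes to Temitope's descendants per stirpes.
The estate is divided into 4 equal shares of 1/4 among Jide, Folake, Gbenga, Bankole.
Jide predeceased; the 1/4 allotted to Jide's branch passes to Jide's issue by representation.
The 1/4 is divided into 4 equal shares of 1/16 among Morounke, Segun, Adaeze, Ngozi.
Morounke is living and takes 1/16.
Segun is living and takes 1/16.
Adaeze is living and takes 1/16.
Ngozi is living and takes 1/16.
Folake predeceased; the 1/4 allotted to Folake's branch passes to Folake's issue by representation.
The 1/4 is divided into 4 equal shares of 1/16 among Ifeoma, Dayo, Lanre, Obafemi.
Ifeoma is living and takes 1/16.
Dayo is living and takes 1/16.
Lanre predeceased; the 1/16 allotted to Lanre's branch passes to Lanre's issue by representation.
The 1/16 is divided into 3 equal shares of 1/48 among Ebele, Yetunde, Kehinde.
Ebele is living and takes 1/48.
Yetunde is living and takes 1/48.
Kehinde predeceased; the 1/48 allotted to Kehinde's branch passes to Kehinde's issue by representation.
Chukwudi is the sole taker at this level and receives the full 1/48.
Obafemi is living and takes 1/16.
Gbenga is living and takes 1/4.
Bankole is living and takes 1/4.

Adaeze 1/16; Bankole 1/4; Chukwudi 1/48; Dayo 1/16; Ebele 1/48; Gbenga 1/4; Ifeoma 1/16; Morounke 1/16; Ngozi 1/16; Obafemi 1/16; Segun 1/16; Yetunde 1/48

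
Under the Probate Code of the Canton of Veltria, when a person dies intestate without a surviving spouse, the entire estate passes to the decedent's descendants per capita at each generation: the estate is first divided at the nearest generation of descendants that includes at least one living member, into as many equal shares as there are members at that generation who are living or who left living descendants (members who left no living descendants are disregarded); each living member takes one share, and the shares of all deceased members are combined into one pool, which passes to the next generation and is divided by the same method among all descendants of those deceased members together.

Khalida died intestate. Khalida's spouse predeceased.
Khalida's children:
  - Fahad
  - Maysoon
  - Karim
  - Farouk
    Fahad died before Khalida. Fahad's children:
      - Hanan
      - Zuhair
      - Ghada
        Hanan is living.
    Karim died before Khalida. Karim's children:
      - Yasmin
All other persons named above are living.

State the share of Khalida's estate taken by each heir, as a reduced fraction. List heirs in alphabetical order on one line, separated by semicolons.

There is no surviving spouse, so the entire estate passes to Khalida's descendants per capita at each generation.
At generation 1 (Fahad, Maysoon, Karim, Farouk) there are 4 shares of (1)/4 = 1/4 each.
Living: Maysoon and Farouk — each takes 1/4.
Deceased: Fahad and Karim. Their combined 1/2 is pooled and carried to generation 2.
At generation 2 (Hanan, Zuhair, Ghada, Yasmin) there are 4 shares of (1/2)/4 = 1/8 each.
Living: Hanan, Zuhair, Ghada, and Yasmin — each takes 1/8.

Farouk 1/4; Ghada 1/8; Hanan 1/8; Maysoon 1/4; Yasmin 1/8; Zuhair 1/8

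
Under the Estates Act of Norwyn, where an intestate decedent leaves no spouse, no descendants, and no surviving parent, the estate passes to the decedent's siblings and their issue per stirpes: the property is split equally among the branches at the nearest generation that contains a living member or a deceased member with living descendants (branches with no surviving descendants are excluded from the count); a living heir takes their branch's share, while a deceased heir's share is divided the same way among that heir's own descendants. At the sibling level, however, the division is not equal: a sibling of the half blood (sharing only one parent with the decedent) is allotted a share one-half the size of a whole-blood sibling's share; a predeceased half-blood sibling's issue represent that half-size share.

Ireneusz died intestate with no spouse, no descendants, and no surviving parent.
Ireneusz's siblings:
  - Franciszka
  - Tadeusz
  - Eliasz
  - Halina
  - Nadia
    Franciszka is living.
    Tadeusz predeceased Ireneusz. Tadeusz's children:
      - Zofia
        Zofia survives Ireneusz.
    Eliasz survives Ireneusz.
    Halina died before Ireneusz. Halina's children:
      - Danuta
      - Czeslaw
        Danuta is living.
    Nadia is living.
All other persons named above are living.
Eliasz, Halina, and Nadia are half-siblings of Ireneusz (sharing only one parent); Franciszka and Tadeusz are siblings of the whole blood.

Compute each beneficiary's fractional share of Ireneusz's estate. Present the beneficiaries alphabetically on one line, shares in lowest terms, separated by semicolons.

No spouse, descendants, or parent survives, so the estate passes to Ireneusz's siblings per stirpes.
Half-blood siblings count for one-half the weight of whole-blood siblings at the initial division.
Dividing 1 in proportion to weights (total weight 7/2): Franciszka (weight 1) → 2/7; Tadeusz (weight 1) → 2/7; Eliasz (weight 1/2) → 1/7; Halina (weight 1/2) → 1/7; Nadia (weight 1/2) → 1/7.
Franciszka is living and takes 2/7.
Tadeusz predeceased; the 2/7 allotted to Tadeusz's branch passes to Tadeusz's issue by representation.
Zofia is the sole taker at this level and receives the full 2/7.
Eliasz is living and takes 1/7.
Halina predeceased; the 1/7 allotted to Halina's branch passes to Halina's issue by representation.
The 1/7 is divided into 2 equal shares of 1/14 among Danuta, Czeslaw.
Danuta is living and takes 1/14.
Czeslaw is living and takes 1/14.
Nadia is living and takes 1/7.

Czeslaw 1/14; Danuta 1/14; Eliasz 1/7; Franciszka 2/7; Nadia 1/7; Zofia 2/7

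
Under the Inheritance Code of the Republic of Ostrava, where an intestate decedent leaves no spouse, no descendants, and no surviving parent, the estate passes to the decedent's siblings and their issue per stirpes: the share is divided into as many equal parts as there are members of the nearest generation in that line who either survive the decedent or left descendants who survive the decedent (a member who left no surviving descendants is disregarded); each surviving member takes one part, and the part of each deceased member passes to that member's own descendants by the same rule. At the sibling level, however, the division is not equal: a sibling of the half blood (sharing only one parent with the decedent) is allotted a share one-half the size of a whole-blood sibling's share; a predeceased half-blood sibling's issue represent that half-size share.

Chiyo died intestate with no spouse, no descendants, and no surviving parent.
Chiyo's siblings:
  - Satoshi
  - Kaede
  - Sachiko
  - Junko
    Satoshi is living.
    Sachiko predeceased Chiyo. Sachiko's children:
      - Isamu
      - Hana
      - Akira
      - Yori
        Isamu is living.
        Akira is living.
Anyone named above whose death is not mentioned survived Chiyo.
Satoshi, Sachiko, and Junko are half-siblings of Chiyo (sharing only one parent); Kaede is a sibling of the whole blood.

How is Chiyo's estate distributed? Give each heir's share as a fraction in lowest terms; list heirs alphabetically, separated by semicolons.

No spouse, descendants, or parent survives, so the estate passes to Chiyo's siblings per stirpes.
Half-blood siblings count for one-half the weight of whole-blood siblings at the initial division.
Dividing 1 in proportion to weights (total weight 5/2): Satoshi (weight 1/2) → 1/5; Kaede (weight 1) → 2/5; Sachiko (weight 1/2) → 1/5; Junko (weight 1/2) → 1/5.
Satoshi is living and takes 1/5.
Kaede is living and takes 2/5.
Sachiko predeceased; the 1/5 allotted to Sachiko's branch passes to Sachiko's issue by representation.
The 1/5 is divided into 4 equal shares of 1/20 among Isamu, Hana, Akira, Yori.
Isamu is living and takes 1/20.
Hana is living and takes 1/20.
Akira is living and takes 1/20.
Yori is living and takes 1/20.
Junko is living and takes 1/5.

Akira 1/20; Hana 1/20; Isamu 1/20; Junko 1/5; Kaede 2/5; Satoshi 1/5; Yori 1/20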